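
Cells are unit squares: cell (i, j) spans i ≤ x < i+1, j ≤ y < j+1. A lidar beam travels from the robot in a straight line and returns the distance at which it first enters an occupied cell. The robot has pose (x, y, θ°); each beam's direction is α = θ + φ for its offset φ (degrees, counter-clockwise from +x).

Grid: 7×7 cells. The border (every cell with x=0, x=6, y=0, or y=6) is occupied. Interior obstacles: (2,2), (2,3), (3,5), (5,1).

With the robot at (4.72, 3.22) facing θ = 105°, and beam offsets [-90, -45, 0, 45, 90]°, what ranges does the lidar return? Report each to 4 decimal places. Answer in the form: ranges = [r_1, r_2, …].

ranges = [1.3252, 2.5600, 2.7819, 4.2955, 1.7807]

beam 1: φ=-90°, α=15°
  d=(0.9659,0.2588)  start (4,3)  tX=0.2899 tY=3.0137  stride 1/|dx|=1.0353 1/|dy|=3.8637
    cross x-line → (5,3), t=0.2899
    cross x-line → (6,3), t=1.3252 (wall)
  → r_1 = 1.3252
beam 2: φ=-45°, α=60°
  d=(0.5000,0.8660)  start (4,3)  tX=0.5600 tY=0.9007  stride 1/|dx|=2.0000 1/|dy|=1.1547
    cross x-line → (5,3), t=0.5600
    cross y-line → (5,4), t=0.9007
    cross y-line → (5,5), t=2.0554
    cross x-line → (6,5), t=2.5600 (wall)
  → r_2 = 2.5600
beam 3: φ=0°, α=105°
  d=(-0.2588,0.9659)  start (4,3)  tX=2.7819 tY=0.8075  stride 1/|dx|=3.8637 1/|dy|=1.0353
    cross y-line → (4,4), t=0.8075
    cross y-line → (4,5), t=1.8428
    cross x-line → (3,5), t=2.7819 (wall)
  → r_3 = 2.7819
beam 4: φ=45°, α=150°
  d=(-0.8660,0.5000)  start (4,3)  tX=0.8314 tY=1.5600  stride 1/|dx|=1.1547 1/|dy|=2.0000
    cross x-line → (3,3), t=0.8314
    cross y-line → (3,4), t=1.5600
    cross x-line → (2,4), t=1.9861
    cross x-line → (1,4), t=3.1408
    cross y-line → (1,5), t=3.5600
    cross x-line → (0,5), t=4.2955 (wall)
  → r_4 = 4.2955
beam 5: φ=90°, α=195°
  d=(-0.9659,-0.2588)  start (4,3)  tX=0.7454 tY=0.8500  stride 1/|dx|=1.0353 1/|dy|=3.8637
    cross x-line → (3,3), t=0.7454
    cross y-line → (3,2), t=0.8500
    cross x-line → (2,2), t=1.7807 (wall)
  → r_5 = 1.7807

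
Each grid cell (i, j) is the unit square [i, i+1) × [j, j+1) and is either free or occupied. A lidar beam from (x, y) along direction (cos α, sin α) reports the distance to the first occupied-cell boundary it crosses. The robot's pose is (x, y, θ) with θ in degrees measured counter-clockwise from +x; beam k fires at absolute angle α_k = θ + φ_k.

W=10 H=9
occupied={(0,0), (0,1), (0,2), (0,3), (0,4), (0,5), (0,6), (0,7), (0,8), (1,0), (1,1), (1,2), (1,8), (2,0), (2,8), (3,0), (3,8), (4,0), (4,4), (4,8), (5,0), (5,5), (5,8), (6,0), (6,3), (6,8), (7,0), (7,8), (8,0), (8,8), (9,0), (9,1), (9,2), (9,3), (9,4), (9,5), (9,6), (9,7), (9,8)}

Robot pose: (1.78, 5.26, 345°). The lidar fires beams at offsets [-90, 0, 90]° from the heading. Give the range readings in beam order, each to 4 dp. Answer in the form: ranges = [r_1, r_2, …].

ranges = [2.3397, 2.2983, 2.8367]

beam 1: φ=-90°, α=255°
  direction (-0.2588, -0.9659); cell (1,5); t to first gridline: x 3.0137, y 0.2692 (then +3.8637 / +1.0353)
    (1,4) via y @ 0.2692
    (1,3) via y @ 1.3044
    (1,2) via y @ 2.3397  # hit
  → r_1 = 2.3397
beam 2: φ=0°, α=345°
  direction (0.9659, -0.2588); cell (1,5); t to first gridline: x 0.2278, y 1.0046 (then +1.0353 / +3.8637)
    (2,5) via x @ 0.2278
    (2,4) via y @ 1.0046
    (3,4) via x @ 1.2630
    (4,4) via x @ 2.2983  # hit
  → r_2 = 2.2983
beam 3: φ=90°, α=75°
  direction (0.2588, 0.9659); cell (1,5); t to first gridline: x 0.8500, y 0.7661 (then +3.8637 / +1.0353)
    (1,6) via y @ 0.7661
    (2,6) via x @ 0.8500
    (2,7) via y @ 1.8014
    (2,8) via y @ 2.8367  # hit
  → r_3 = 2.8367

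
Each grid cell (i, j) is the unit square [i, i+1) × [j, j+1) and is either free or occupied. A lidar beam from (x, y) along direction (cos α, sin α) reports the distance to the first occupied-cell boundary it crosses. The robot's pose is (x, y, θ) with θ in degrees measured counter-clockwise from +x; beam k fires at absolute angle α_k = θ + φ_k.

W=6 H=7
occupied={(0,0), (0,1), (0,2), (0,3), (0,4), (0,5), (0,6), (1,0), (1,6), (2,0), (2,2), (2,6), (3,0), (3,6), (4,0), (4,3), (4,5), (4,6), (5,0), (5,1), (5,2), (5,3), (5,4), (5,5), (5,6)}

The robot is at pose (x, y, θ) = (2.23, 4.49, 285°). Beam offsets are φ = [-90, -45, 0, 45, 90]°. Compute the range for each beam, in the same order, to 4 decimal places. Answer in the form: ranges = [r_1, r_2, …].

beam 1: φ=-90°, α=195°
  direction (-0.9659, -0.2588); cell (2,4); t to first gridline: x 0.2381, y 1.8932 (then +1.0353 / +3.8637)
    (1,4) via x @ 0.2381
    (0,4) via x @ 1.2734  # hit
  → r_1 = 1.2734
beam 2: φ=-45°, α=240°
  direction (-0.5000, -0.8660); cell (2,4); t to first gridline: x 0.4600, y 0.5658 (then +2.0000 / +1.1547)
    (1,4) via x @ 0.4600
    (1,3) via y @ 0.5658
    (1,2) via y @ 1.7205
    (0,2) via x @ 2.4600  # hit
  → r_2 = 2.4600
beam 3: φ=0°, α=285°
  direction (0.2588, -0.9659); cell (2,4); t to first gridline: x 2.9751, y 0.5073 (then +3.8637 / +1.0353)
    (2,3) via y @ 0.5073
    (2,2) via y @ 1.5426  # hit
  → r_3 = 1.5426
beam 4: φ=45°, α=330°
  direction (0.8660, -0.5000); cell (2,4); t to first gridline: x 0.8891, y 0.9800 (then +1.1547 / +2.0000)
    (3,4) via x @ 0.8891
    (3,3) via y @ 0.9800
    (4,3) via x @ 2.0438  # hit
  → r_4 = 2.0438
beam 5: φ=90°, α=15°
  direction (0.9659, 0.2588); cell (2,4); t to first gridline: x 0.7972, y 1.9705 (then +1.0353 / +3.8637)
    (3,4) via x @ 0.7972
    (4,4) via x @ 1.8324
    (4,5) via y @ 1.9705  # hit
  → r_5 = 1.9705

ranges = [1.2734, 2.4600, 1.5426, 2.0438, 1.9705]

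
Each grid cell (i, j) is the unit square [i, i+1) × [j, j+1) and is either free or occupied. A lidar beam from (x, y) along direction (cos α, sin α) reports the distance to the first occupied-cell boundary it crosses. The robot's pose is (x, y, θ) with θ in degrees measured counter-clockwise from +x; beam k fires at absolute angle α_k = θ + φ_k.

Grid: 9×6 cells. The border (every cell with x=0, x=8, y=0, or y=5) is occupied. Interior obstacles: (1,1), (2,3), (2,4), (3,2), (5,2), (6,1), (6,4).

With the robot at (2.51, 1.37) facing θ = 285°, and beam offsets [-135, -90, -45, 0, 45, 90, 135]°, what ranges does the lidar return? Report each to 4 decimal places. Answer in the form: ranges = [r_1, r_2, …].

beam 1: φ=-135°, α=150°
  dir = (cos 150°, sin 150°) = (-0.8660, 0.5000); from cell (2,1)
  next x-line at t=0.5889, next y-line at t=1.2600; Δt_x=1.1547, Δt_y=2.0000
    x: enter (1,1) at t=0.5889 ← occupied
  → r_1 = 0.5889
beam 2: φ=-90°, α=195°
  dir = (cos 195°, sin 195°) = (-0.9659, -0.2588); from cell (2,1)
  next x-line at t=0.5280, next y-line at t=1.4296; Δt_x=1.0353, Δt_y=3.8637
    x: enter (1,1) at t=0.5280 ← occupied
  → r_2 = 0.5280
beam 3: φ=-45°, α=240°
  dir = (cos 240°, sin 240°) = (-0.5000, -0.8660); from cell (2,1)
  next x-line at t=1.0200, next y-line at t=0.4272; Δt_x=2.0000, Δt_y=1.1547
    y: enter (2,0) at t=0.4272 ← occupied
  → r_3 = 0.4272
beam 4: φ=0°, α=285°
  dir = (cos 285°, sin 285°) = (0.2588, -0.9659); from cell (2,1)
  next x-line at t=1.8932, next y-line at t=0.3831; Δt_x=3.8637, Δt_y=1.0353
    y: enter (2,0) at t=0.3831 ← occupied
  → r_4 = 0.3831
beam 5: φ=45°, α=330°
  dir = (cos 330°, sin 330°) = (0.8660, -0.5000); from cell (2,1)
  next x-line at t=0.5658, next y-line at t=0.7400; Δt_x=1.1547, Δt_y=2.0000
    x: enter (3,1) at t=0.5658
    y: enter (3,0) at t=0.7400 ← occupied
  → r_5 = 0.7400
beam 6: φ=90°, α=15°
  dir = (cos 15°, sin 15°) = (0.9659, 0.2588); from cell (2,1)
  next x-line at t=0.5073, next y-line at t=2.4341; Δt_x=1.0353, Δt_y=3.8637
    x: enter (3,1) at t=0.5073
    x: enter (4,1) at t=1.5426
    y: enter (4,2) at t=2.4341
    x: enter (5,2) at t=2.5778 ← occupied
  → r_6 = 2.5778
beam 7: φ=135°, α=60°
  dir = (cos 60°, sin 60°) = (0.5000, 0.8660); from cell (2,1)
  next x-line at t=0.9800, next y-line at t=0.7275; Δt_x=2.0000, Δt_y=1.1547
    y: enter (2,2) at t=0.7275
    x: enter (3,2) at t=0.9800 ← occupied
  → r_7 = 0.9800

ranges = [0.5889, 0.5280, 0.4272, 0.3831, 0.7400, 2.5778, 0.9800]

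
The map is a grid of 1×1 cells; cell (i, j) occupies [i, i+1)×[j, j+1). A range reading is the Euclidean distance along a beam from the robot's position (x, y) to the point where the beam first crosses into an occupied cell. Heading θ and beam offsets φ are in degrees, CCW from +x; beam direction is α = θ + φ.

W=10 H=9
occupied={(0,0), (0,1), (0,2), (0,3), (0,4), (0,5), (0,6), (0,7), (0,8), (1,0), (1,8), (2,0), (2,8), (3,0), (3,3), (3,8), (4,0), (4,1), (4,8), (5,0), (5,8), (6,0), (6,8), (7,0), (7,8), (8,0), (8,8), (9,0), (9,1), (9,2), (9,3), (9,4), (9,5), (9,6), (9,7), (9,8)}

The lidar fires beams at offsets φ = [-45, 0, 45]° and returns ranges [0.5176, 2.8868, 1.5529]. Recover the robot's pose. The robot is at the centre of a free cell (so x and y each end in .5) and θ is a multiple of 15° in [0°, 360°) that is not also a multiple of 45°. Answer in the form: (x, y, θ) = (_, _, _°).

(x, y, θ) = (4.5, 3.5, 240°)

Candidates: 54 free-cell centres × 16 headings = 864 poses. Raycast each; keep the one whose scan matches to 4 dp.
  (8.5, 5.5, 165°): beam 1 = 2.8868 ≠ 0.5176 ✗
  (7.5, 5.5, 105°): beam 1 = 2.8868 ≠ 0.5176 ✗
  (5.5, 7.5, 120°): beam 2 = 0.5774 ≠ 2.8868 ✗
  (3.5, 4.5, 240°): beam 1 = 2.5882 ≠ 0.5176 ✗
  …
  (4.5, 3.5, 240°): r_1=0.5176, r_2=2.8868, r_3=1.5529 — all match ✓
No second candidate reproduces the full scan.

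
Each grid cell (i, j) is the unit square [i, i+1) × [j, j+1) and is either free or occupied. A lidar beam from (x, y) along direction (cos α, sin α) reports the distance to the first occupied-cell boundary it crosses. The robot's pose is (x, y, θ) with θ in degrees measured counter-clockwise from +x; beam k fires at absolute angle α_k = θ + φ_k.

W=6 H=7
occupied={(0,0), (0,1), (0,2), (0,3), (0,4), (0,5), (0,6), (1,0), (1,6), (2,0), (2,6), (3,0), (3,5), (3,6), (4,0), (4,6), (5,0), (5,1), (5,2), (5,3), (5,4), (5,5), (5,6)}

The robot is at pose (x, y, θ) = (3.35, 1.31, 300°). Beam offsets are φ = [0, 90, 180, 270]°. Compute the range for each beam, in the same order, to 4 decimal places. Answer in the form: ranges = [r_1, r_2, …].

beam 1: φ=0°, α=300°
  direction (0.5000, -0.8660); cell (3,1); t to first gridline: x 1.3000, y 0.3580 (then +2.0000 / +1.1547)
    (3,0) via y @ 0.3580  # hit
  → r_1 = 0.3580
beam 2: φ=90°, α=30°
  direction (0.8660, 0.5000); cell (3,1); t to first gridline: x 0.7506, y 1.3800 (then +1.1547 / +2.0000)
    (4,1) via x @ 0.7506
    (4,2) via y @ 1.3800
    (5,2) via x @ 1.9053  # hit
  → r_2 = 1.9053
beam 3: φ=180°, α=120°
  direction (-0.5000, 0.8660); cell (3,1); t to first gridline: x 0.7000, y 0.7967 (then +2.0000 / +1.1547)
    (2,1) via x @ 0.7000
    (2,2) via y @ 0.7967
    (2,3) via y @ 1.9514
    (1,3) via x @ 2.7000
    (1,4) via y @ 3.1061
    (1,5) via y @ 4.2608
    (0,5) via x @ 4.7000  # hit
  → r_3 = 4.7000
beam 4: φ=270°, α=210°
  direction (-0.8660, -0.5000); cell (3,1); t to first gridline: x 0.4041, y 0.6200 (then +1.1547 / +2.0000)
    (2,1) via x @ 0.4041
    (2,0) via y @ 0.6200  # hit
  → r_4 = 0.6200

ranges = [0.3580, 1.9053, 4.7000, 0.6200]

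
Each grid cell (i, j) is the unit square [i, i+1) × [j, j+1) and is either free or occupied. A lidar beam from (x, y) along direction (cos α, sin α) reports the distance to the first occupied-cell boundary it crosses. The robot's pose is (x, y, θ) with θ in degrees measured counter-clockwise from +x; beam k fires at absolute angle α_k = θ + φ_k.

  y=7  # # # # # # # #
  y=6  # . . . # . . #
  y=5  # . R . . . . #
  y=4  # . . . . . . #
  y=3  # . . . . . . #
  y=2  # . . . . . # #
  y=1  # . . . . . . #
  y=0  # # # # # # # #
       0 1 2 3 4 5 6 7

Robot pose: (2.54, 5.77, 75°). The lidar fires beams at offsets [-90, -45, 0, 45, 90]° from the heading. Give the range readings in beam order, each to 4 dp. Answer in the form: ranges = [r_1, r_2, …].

ranges = [4.6173, 1.6859, 1.2734, 1.4203, 1.5943]

beam 1: φ=-90°, α=345°
  dir = (cos 345°, sin 345°) = (0.9659, -0.2588); from cell (2,5)
  next x-line at t=0.4762, next y-line at t=2.9751; Δt_x=1.0353, Δt_y=3.8637
    x: enter (3,5) at t=0.4762
    x: enter (4,5) at t=1.5115
    x: enter (5,5) at t=2.5468
    y: enter (5,4) at t=2.9751
    x: enter (6,4) at t=3.5821
    x: enter (7,4) at t=4.6173 ← occupied
  → r_1 = 4.6173
beam 2: φ=-45°, α=30°
  dir = (cos 30°, sin 30°) = (0.8660, 0.5000); from cell (2,5)
  next x-line at t=0.5312, next y-line at t=0.4600; Δt_x=1.1547, Δt_y=2.0000
    y: enter (2,6) at t=0.4600
    x: enter (3,6) at t=0.5312
    x: enter (4,6) at t=1.6859 ← occupied
  → r_2 = 1.6859
beam 3: φ=0°, α=75°
  dir = (cos 75°, sin 75°) = (0.2588, 0.9659); from cell (2,5)
  next x-line at t=1.7773, next y-line at t=0.2381; Δt_x=3.8637, Δt_y=1.0353
    y: enter (2,6) at t=0.2381
    y: enter (2,7) at t=1.2734 ← occupied
  → r_3 = 1.2734
beam 4: φ=45°, α=120°
  dir = (cos 120°, sin 120°) = (-0.5000, 0.8660); from cell (2,5)
  next x-line at t=1.0800, next y-line at t=0.2656; Δt_x=2.0000, Δt_y=1.1547
    y: enter (2,6) at t=0.2656
    x: enter (1,6) at t=1.0800
    y: enter (1,7) at t=1.4203 ← occupied
  → r_4 = 1.4203
beam 5: φ=90°, α=165°
  dir = (cos 165°, sin 165°) = (-0.9659, 0.2588); from cell (2,5)
  next x-line at t=0.5590, next y-line at t=0.8887; Δt_x=1.0353, Δt_y=3.8637
    x: enter (1,5) at t=0.5590
    y: enter (1,6) at t=0.8887
    x: enter (0,6) at t=1.5943 ← occupied
  → r_5 = 1.5943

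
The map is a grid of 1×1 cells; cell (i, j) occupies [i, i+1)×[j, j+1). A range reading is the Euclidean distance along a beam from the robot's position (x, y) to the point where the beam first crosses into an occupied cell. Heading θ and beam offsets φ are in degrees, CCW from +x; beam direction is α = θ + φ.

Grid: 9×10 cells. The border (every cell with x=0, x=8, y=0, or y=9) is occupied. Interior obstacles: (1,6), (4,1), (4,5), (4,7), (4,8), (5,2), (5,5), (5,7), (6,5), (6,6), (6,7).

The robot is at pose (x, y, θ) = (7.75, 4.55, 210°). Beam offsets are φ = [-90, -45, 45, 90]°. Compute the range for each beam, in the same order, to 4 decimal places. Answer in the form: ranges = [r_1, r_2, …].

beam 1: φ=-90°, α=120°
  d=(-0.5000,0.8660)  start (7,4)  tX=1.5000 tY=0.5196  stride 1/|dx|=2.0000 1/|dy|=1.1547
    cross y-line → (7,5), t=0.5196
    cross x-line → (6,5), t=1.5000 (wall)
  → r_1 = 1.5000
beam 2: φ=-45°, α=165°
  d=(-0.9659,0.2588)  start (7,4)  tX=0.7765 tY=1.7387  stride 1/|dx|=1.0353 1/|dy|=3.8637
    cross x-line → (6,4), t=0.7765
    cross y-line → (6,5), t=1.7387 (wall)
  → r_2 = 1.7387
beam 3: φ=45°, α=255°
  d=(-0.2588,-0.9659)  start (7,4)  tX=2.8978 tY=0.5694  stride 1/|dx|=3.8637 1/|dy|=1.0353
    cross y-line → (7,3), t=0.5694
    cross y-line → (7,2), t=1.6047
    cross y-line → (7,1), t=2.6400
    cross x-line → (6,1), t=2.8978
    cross y-line → (6,0), t=3.6752 (wall)
  → r_3 = 3.6752
beam 4: φ=90°, α=300°
  d=(0.5000,-0.8660)  start (7,4)  tX=0.5000 tY=0.6351  stride 1/|dx|=2.0000 1/|dy|=1.1547
    cross x-line → (8,4), t=0.5000 (wall)
  → r_4 = 0.5000

ranges = [1.5000, 1.7387, 3.6752, 0.5000]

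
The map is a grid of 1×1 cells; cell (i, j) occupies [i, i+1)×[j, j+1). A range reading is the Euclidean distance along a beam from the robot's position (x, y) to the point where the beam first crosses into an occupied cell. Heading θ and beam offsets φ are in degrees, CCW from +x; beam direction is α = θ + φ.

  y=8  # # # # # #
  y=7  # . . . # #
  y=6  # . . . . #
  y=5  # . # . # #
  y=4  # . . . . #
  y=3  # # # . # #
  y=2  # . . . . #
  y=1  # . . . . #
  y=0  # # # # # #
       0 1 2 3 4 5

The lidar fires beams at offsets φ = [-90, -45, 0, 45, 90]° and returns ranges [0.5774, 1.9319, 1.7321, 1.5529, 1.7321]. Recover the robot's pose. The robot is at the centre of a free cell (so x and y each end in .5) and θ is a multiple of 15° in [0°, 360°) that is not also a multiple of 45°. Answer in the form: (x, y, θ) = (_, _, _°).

Enumerate (i+0.5, j+0.5, θ) over the 22 free cells and 16 admissible headings. For each, cast all 5 beams and compare to the given ranges.
  (1.5, 5.5, 345°): beam 1 = 1.5529 ≠ 0.5774 ✗
  (4.5, 4.5, 285°): beam 1 = 1.9319 ≠ 0.5774 ✗
  (4.5, 1.5, 165°): beam 1 = 1.5529 ≠ 0.5774 ✗
  (1.5, 5.5, 15°): beam 1 = 1.5529 ≠ 0.5774 ✗
  …
  (2.5, 6.5, 30°): r_1=0.5774, r_2=1.9319, r_3=1.7321, r_4=1.5529, r_5=1.7321 — all match ✓
No second candidate reproduces the full scan.

(x, y, θ) = (2.5, 6.5, 30°)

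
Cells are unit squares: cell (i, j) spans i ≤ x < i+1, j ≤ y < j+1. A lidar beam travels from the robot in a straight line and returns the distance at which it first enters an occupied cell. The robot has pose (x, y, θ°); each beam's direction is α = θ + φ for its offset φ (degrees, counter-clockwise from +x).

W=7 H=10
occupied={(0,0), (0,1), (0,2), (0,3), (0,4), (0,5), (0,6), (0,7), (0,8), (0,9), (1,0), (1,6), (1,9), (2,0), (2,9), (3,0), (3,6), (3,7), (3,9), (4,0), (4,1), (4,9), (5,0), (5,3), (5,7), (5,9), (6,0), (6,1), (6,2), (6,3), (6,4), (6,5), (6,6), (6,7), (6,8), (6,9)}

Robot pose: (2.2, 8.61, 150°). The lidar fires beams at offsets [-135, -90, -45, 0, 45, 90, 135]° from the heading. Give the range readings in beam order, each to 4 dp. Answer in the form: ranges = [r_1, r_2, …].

beam 1: φ=-135°, α=15°
  cosα=0.9659 sinα=0.2588 | (2,8) | tMaxX 0.8282 tMaxY 1.5068 | tΔX 1.0353 tΔY 3.8637
    t=0.8282 [x] (3,8)
    t=1.5068 [y] (3,9) — stop
  → r_1 = 1.5068
beam 2: φ=-90°, α=60°
  cosα=0.5000 sinα=0.8660 | (2,8) | tMaxX 1.6000 tMaxY 0.4503 | tΔX 2.0000 tΔY 1.1547
    t=0.4503 [y] (2,9) — stop
  → r_2 = 0.4503
beam 3: φ=-45°, α=105°
  cosα=-0.2588 sinα=0.9659 | (2,8) | tMaxX 0.7727 tMaxY 0.4038 | tΔX 3.8637 tΔY 1.0353
    t=0.4038 [y] (2,9) — stop
  → r_3 = 0.4038
beam 4: φ=0°, α=150°
  cosα=-0.8660 sinα=0.5000 | (2,8) | tMaxX 0.2309 tMaxY 0.7800 | tΔX 1.1547 tΔY 2.0000
    t=0.2309 [x] (1,8)
    t=0.7800 [y] (1,9) — stop
  → r_4 = 0.7800
beam 5: φ=45°, α=195°
  cosα=-0.9659 sinα=-0.2588 | (2,8) | tMaxX 0.2071 tMaxY 2.3569 | tΔX 1.0353 tΔY 3.8637
    t=0.2071 [x] (1,8)
    t=1.2423 [x] (0,8) — stop
  → r_5 = 1.2423
beam 6: φ=90°, α=240°
  cosα=-0.5000 sinα=-0.8660 | (2,8) | tMaxX 0.4000 tMaxY 0.7044 | tΔX 2.0000 tΔY 1.1547
    t=0.4000 [x] (1,8)
    t=0.7044 [y] (1,7)
    t=1.8591 [y] (1,6) — stop
  → r_6 = 1.8591
beam 7: φ=135°, α=285°
  cosα=0.2588 sinα=-0.9659 | (2,8) | tMaxX 3.0910 tMaxY 0.6315 | tΔX 3.8637 tΔY 1.0353
    t=0.6315 [y] (2,7)
    t=1.6668 [y] (2,6)
    t=2.7021 [y] (2,5)
    t=3.0910 [x] (3,5)
    t=3.7373 [y] (3,4)
    t=4.7726 [y] (3,3)
    t=5.8079 [y] (3,2)
    t=6.8432 [y] (3,1)
    t=6.9547 [x] (4,1) — stop
  → r_7 = 6.9547

ranges = [1.5068, 0.4503, 0.4038, 0.7800, 1.2423, 1.8591, 6.9547]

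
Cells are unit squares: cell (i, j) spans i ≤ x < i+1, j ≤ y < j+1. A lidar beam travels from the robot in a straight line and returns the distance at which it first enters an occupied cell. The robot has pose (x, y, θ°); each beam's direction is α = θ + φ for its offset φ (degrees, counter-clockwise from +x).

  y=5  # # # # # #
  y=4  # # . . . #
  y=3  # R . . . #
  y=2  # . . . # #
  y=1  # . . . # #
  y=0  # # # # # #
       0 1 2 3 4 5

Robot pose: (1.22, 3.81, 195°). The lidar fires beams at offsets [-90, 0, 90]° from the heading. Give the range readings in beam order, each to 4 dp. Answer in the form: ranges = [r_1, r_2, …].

beam 1: φ=-90°, α=105°
  cosα=-0.2588 sinα=0.9659 | (1,3) | tMaxX 0.8500 tMaxY 0.1967 | tΔX 3.8637 tΔY 1.0353
    t=0.1967 [y] (1,4) — stop
  → r_1 = 0.1967
beam 2: φ=0°, α=195°
  cosα=-0.9659 sinα=-0.2588 | (1,3) | tMaxX 0.2278 tMaxY 3.1296 | tΔX 1.0353 tΔY 3.8637
    t=0.2278 [x] (0,3) — stop
  → r_2 = 0.2278
beam 3: φ=90°, α=285°
  cosα=0.2588 sinα=-0.9659 | (1,3) | tMaxX 3.0137 tMaxY 0.8386 | tΔX 3.8637 tΔY 1.0353
    t=0.8386 [y] (1,2)
    t=1.8738 [y] (1,1)
    t=2.9091 [y] (1,0) — stop
  → r_3 = 2.9091

ranges = [0.1967, 0.2278, 2.9091]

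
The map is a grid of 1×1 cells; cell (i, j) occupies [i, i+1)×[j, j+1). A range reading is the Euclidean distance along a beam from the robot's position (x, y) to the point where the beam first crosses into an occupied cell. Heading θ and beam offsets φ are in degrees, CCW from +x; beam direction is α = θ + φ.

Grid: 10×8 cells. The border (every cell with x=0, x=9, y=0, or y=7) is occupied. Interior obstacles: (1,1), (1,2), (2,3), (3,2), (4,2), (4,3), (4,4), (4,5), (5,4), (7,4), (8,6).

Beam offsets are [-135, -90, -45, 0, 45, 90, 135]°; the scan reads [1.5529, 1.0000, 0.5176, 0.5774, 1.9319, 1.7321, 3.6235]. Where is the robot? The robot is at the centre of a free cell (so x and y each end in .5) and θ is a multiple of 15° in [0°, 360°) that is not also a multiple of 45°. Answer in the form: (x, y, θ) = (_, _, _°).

(x, y, θ) = (8.5, 2.5, 30°)

Candidates: 37 free-cell centres × 16 headings = 592 poses. Raycast each; keep the one whose scan matches to 4 dp.
  (3.5, 4.5, 345°): beam 1 = 1.0000 ≠ 1.5529 ✗
  (6.5, 3.5, 330°): beam 2 = 2.8868 ≠ 1.0000 ✗
  (8.5, 5.5, 330°): beam 1 = 2.5882 ≠ 1.5529 ✗
  (2.5, 4.5, 255°): beam 1 = 2.8868 ≠ 1.5529 ✗
  …
  (8.5, 2.5, 30°): r_1=1.5529, r_2=1.0000, r_3=0.5176, r_4=0.5774, r_5=1.9319, r_6=1.7321, r_7=3.6235 — all match ✓
Unique over the lattice → pose = (8.5, 2.5, 30°).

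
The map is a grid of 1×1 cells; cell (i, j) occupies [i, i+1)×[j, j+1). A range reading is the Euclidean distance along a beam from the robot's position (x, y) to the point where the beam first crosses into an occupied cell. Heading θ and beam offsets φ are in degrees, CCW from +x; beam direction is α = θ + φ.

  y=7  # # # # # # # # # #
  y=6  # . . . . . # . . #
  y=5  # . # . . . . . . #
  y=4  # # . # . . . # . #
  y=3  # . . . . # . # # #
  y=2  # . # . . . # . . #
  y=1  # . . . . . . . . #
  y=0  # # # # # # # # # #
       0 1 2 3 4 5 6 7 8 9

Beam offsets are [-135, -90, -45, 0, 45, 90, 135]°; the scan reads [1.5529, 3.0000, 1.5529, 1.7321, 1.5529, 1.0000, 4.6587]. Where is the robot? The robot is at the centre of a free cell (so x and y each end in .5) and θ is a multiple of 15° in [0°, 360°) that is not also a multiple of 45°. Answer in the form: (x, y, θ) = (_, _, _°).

(x, y, θ) = (4.5, 2.5, 300°)

The pose lattice has 38·16 = 608 candidates. Test each by forward raycasting.
  (5.5, 5.5, 255°): beam 1 = 1.7321 ≠ 1.5529 ✗
  (8.5, 6.5, 210°): beam 1 = 0.5176 ≠ 1.5529 ✗
  (8.5, 5.5, 195°): beam 1 = 1.0000 ≠ 1.5529 ✗
  …
  (4.5, 2.5, 300°): r_1=1.5529, r_2=3.0000, r_3=1.5529, r_4=1.7321, r_5=1.5529, r_6=1.0000, r_7=4.6587 — all match ✓
No second candidate reproduces the full scan.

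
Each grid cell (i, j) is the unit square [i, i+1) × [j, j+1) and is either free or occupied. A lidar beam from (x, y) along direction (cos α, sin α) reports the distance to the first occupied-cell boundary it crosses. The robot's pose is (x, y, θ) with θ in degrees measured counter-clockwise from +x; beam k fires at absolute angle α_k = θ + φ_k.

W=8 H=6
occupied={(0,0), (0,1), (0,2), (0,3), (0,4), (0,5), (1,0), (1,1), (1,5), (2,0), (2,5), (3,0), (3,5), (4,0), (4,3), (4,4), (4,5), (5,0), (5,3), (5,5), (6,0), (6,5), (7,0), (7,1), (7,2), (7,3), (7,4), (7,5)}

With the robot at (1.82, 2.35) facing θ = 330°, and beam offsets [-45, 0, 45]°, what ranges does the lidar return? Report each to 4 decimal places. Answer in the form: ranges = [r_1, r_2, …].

ranges = [0.3623, 2.7000, 2.5114]

beam 1: φ=-45°, α=285°
  d=(0.2588,-0.9659)  start (1,2)  tX=0.6955 tY=0.3623  stride 1/|dx|=3.8637 1/|dy|=1.0353
    cross y-line → (1,1), t=0.3623 (wall)
  → r_1 = 0.3623
beam 2: φ=0°, α=330°
  d=(0.8660,-0.5000)  start (1,2)  tX=0.2078 tY=0.7000  stride 1/|dx|=1.1547 1/|dy|=2.0000
    cross x-line → (2,2), t=0.2078
    cross y-line → (2,1), t=0.7000
    cross x-line → (3,1), t=1.3625
    cross x-line → (4,1), t=2.5172
    cross y-line → (4,0), t=2.7000 (wall)
  → r_2 = 2.7000
beam 3: φ=45°, α=15°
  d=(0.9659,0.2588)  start (1,2)  tX=0.1863 tY=2.5114  stride 1/|dx|=1.0353 1/|dy|=3.8637
    cross x-line → (2,2), t=0.1863
    cross x-line → (3,2), t=1.2216
    cross x-line → (4,2), t=2.2569
    cross y-line → (4,3), t=2.5114 (wall)
  → r_3 = 2.5114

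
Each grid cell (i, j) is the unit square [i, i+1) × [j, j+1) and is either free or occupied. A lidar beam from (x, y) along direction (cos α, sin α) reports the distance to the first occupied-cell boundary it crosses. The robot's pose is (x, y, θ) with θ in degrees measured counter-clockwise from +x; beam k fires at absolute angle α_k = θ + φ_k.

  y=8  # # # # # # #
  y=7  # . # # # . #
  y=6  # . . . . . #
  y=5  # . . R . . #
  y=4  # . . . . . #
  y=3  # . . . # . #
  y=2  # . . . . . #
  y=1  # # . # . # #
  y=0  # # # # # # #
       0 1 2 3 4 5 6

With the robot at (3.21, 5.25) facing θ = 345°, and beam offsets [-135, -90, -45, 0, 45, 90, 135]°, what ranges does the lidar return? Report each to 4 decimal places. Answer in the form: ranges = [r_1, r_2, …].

ranges = [2.5519, 4.3999, 1.5800, 2.8884, 3.2216, 1.8117, 2.0207]

beam 1: φ=-135°, α=210°
  dir = (cos 210°, sin 210°) = (-0.8660, -0.5000); from cell (3,5)
  next x-line at t=0.2425, next y-line at t=0.5000; Δt_x=1.1547, Δt_y=2.0000
    x: enter (2,5) at t=0.2425
    y: enter (2,4) at t=0.5000
    x: enter (1,4) at t=1.3972
    y: enter (1,3) at t=2.5000
    x: enter (0,3) at t=2.5519 ← occupied
  → r_1 = 2.5519
beam 2: φ=-90°, α=255°
  dir = (cos 255°, sin 255°) = (-0.2588, -0.9659); from cell (3,5)
  next x-line at t=0.8114, next y-line at t=0.2588; Δt_x=3.8637, Δt_y=1.0353
    y: enter (3,4) at t=0.2588
    x: enter (2,4) at t=0.8114
    y: enter (2,3) at t=1.2941
    y: enter (2,2) at t=2.3294
    y: enter (2,1) at t=3.3646
    y: enter (2,0) at t=4.3999 ← occupied
  → r_2 = 4.3999
beam 3: φ=-45°, α=300°
  dir = (cos 300°, sin 300°) = (0.5000, -0.8660); from cell (3,5)
  next x-line at t=1.5800, next y-line at t=0.2887; Δt_x=2.0000, Δt_y=1.1547
    y: enter (3,4) at t=0.2887
    y: enter (3,3) at t=1.4434
    x: enter (4,3) at t=1.5800 ← occupied
  → r_3 = 1.5800
beam 4: φ=0°, α=345°
  dir = (cos 345°, sin 345°) = (0.9659, -0.2588); from cell (3,5)
  next x-line at t=0.8179, next y-line at t=0.9659; Δt_x=1.0353, Δt_y=3.8637
    x: enter (4,5) at t=0.8179
    y: enter (4,4) at t=0.9659
    x: enter (5,4) at t=1.8531
    x: enter (6,4) at t=2.8884 ← occupied
  → r_4 = 2.8884
beam 5: φ=45°, α=30°
  dir = (cos 30°, sin 30°) = (0.8660, 0.5000); from cell (3,5)
  next x-line at t=0.9122, next y-line at t=1.5000; Δt_x=1.1547, Δt_y=2.0000
    x: enter (4,5) at t=0.9122
    y: enter (4,6) at t=1.5000
    x: enter (5,6) at t=2.0669
    x: enter (6,6) at t=3.2216 ← occupied
  → r_5 = 3.2216
beam 6: φ=90°, α=75°
  dir = (cos 75°, sin 75°) = (0.2588, 0.9659); from cell (3,5)
  next x-line at t=3.0523, next y-line at t=0.7765; Δt_x=3.8637, Δt_y=1.0353
    y: enter (3,6) at t=0.7765
    y: enter (3,7) at t=1.8117 ← occupied
  → r_6 = 1.8117
beam 7: φ=135°, α=120°
  dir = (cos 120°, sin 120°) = (-0.5000, 0.8660); from cell (3,5)
  next x-line at t=0.4200, next y-line at t=0.8660; Δt_x=2.0000, Δt_y=1.1547
    x: enter (2,5) at t=0.4200
    y: enter (2,6) at t=0.8660
    y: enter (2,7) at t=2.0207 ← occupied
  → r_7 = 2.0207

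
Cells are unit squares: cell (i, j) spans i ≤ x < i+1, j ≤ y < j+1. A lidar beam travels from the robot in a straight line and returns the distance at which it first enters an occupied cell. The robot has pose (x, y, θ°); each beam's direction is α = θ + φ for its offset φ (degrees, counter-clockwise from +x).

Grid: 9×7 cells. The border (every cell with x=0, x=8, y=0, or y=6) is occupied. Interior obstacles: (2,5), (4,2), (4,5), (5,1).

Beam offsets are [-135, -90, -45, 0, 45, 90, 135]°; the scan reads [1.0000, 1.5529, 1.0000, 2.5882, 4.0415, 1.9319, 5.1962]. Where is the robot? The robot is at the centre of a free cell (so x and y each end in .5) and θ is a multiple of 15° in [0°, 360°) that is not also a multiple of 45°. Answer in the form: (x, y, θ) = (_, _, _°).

(x, y, θ) = (3.5, 4.5, 195°)

Candidates: 31 free-cell centres × 16 headings = 496 poses. Raycast each; keep the one whose scan matches to 4 dp.
  (4.5, 1.5, 75°): beam 1 = 0.5774 ≠ 1.0000 ✗
  (7.5, 2.5, 285°): beam 1 = 5.1962 ≠ 1.0000 ✗
  (2.5, 3.5, 330°): beam 1 = 1.5529 ≠ 1.0000 ✗
  (1.5, 4.5, 210°): beam 1 = 1.5529 ≠ 1.0000 ✗
  (5.5, 5.5, 60°): beam 1 = 4.6587 ≠ 1.0000 ✗
  …
  (3.5, 4.5, 195°): r_1=1.0000, r_2=1.5529, r_3=1.0000, r_4=2.5882, r_5=4.0415, r_6=1.9319, r_7=5.1962 — all match ✓
Unique over the lattice → pose = (3.5, 4.5, 195°).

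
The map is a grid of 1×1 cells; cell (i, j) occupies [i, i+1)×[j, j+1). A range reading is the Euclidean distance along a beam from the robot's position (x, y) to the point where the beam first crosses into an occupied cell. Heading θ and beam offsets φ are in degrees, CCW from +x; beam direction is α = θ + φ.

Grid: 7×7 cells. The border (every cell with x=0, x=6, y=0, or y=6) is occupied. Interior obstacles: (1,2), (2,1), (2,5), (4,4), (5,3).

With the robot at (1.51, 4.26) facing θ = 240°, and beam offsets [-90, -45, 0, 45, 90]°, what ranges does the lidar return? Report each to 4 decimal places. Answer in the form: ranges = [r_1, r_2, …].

ranges = [0.5889, 0.5280, 1.0200, 1.3044, 5.1846]

beam 1: φ=-90°, α=150°
  dir = (cos 150°, sin 150°) = (-0.8660, 0.5000); from cell (1,4)
  next x-line at t=0.5889, next y-line at t=1.4800; Δt_x=1.1547, Δt_y=2.0000
    x: enter (0,4) at t=0.5889 ← occupied
  → r_1 = 0.5889
beam 2: φ=-45°, α=195°
  dir = (cos 195°, sin 195°) = (-0.9659, -0.2588); from cell (1,4)
  next x-line at t=0.5280, next y-line at t=1.0046; Δt_x=1.0353, Δt_y=3.8637
    x: enter (0,4) at t=0.5280 ← occupied
  → r_2 = 0.5280
beam 3: φ=0°, α=240°
  dir = (cos 240°, sin 240°) = (-0.5000, -0.8660); from cell (1,4)
  next x-line at t=1.0200, next y-line at t=0.3002; Δt_x=2.0000, Δt_y=1.1547
    y: enter (1,3) at t=0.3002
    x: enter (0,3) at t=1.0200 ← occupied
  → r_3 = 1.0200
beam 4: φ=45°, α=285°
  dir = (cos 285°, sin 285°) = (0.2588, -0.9659); from cell (1,4)
  next x-line at t=1.8932, next y-line at t=0.2692; Δt_x=3.8637, Δt_y=1.0353
    y: enter (1,3) at t=0.2692
    y: enter (1,2) at t=1.3044 ← occupied
  → r_4 = 1.3044
beam 5: φ=90°, α=330°
  dir = (cos 330°, sin 330°) = (0.8660, -0.5000); from cell (1,4)
  next x-line at t=0.5658, next y-line at t=0.5200; Δt_x=1.1547, Δt_y=2.0000
    y: enter (1,3) at t=0.5200
    x: enter (2,3) at t=0.5658
    x: enter (3,3) at t=1.7205
    y: enter (3,2) at t=2.5200
    x: enter (4,2) at t=2.8752
    x: enter (5,2) at t=4.0299
    y: enter (5,1) at t=4.5200
    x: enter (6,1) at t=5.1846 ← occupied
  → r_5 = 5.1846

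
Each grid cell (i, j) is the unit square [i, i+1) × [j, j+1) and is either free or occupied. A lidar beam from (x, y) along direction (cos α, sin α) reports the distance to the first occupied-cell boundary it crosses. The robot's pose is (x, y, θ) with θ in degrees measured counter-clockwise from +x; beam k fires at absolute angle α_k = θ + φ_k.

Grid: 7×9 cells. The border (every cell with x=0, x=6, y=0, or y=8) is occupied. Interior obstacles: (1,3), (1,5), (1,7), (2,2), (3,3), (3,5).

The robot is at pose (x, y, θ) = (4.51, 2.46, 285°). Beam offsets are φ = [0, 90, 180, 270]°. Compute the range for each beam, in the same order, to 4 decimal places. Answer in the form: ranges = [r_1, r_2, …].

beam 1: φ=0°, α=285°
  dir = (cos 285°, sin 285°) = (0.2588, -0.9659); from cell (4,2)
  next x-line at t=1.8932, next y-line at t=0.4762; Δt_x=3.8637, Δt_y=1.0353
    y: enter (4,1) at t=0.4762
    y: enter (4,0) at t=1.5115 ← occupied
  → r_1 = 1.5115
beam 2: φ=90°, α=15°
  dir = (cos 15°, sin 15°) = (0.9659, 0.2588); from cell (4,2)
  next x-line at t=0.5073, next y-line at t=2.0864; Δt_x=1.0353, Δt_y=3.8637
    x: enter (5,2) at t=0.5073
    x: enter (6,2) at t=1.5426 ← occupied
  → r_2 = 1.5426
beam 3: φ=180°, α=105°
  dir = (cos 105°, sin 105°) = (-0.2588, 0.9659); from cell (4,2)
  next x-line at t=1.9705, next y-line at t=0.5590; Δt_x=3.8637, Δt_y=1.0353
    y: enter (4,3) at t=0.5590
    y: enter (4,4) at t=1.5943
    x: enter (3,4) at t=1.9705
    y: enter (3,5) at t=2.6296 ← occupied
  → r_3 = 2.6296
beam 4: φ=270°, α=195°
  dir = (cos 195°, sin 195°) = (-0.9659, -0.2588); from cell (4,2)
  next x-line at t=0.5280, next y-line at t=1.7773; Δt_x=1.0353, Δt_y=3.8637
    x: enter (3,2) at t=0.5280
    x: enter (2,2) at t=1.5633 ← occupied
  → r_4 = 1.5633

ranges = [1.5115, 1.5426, 2.6296, 1.5633]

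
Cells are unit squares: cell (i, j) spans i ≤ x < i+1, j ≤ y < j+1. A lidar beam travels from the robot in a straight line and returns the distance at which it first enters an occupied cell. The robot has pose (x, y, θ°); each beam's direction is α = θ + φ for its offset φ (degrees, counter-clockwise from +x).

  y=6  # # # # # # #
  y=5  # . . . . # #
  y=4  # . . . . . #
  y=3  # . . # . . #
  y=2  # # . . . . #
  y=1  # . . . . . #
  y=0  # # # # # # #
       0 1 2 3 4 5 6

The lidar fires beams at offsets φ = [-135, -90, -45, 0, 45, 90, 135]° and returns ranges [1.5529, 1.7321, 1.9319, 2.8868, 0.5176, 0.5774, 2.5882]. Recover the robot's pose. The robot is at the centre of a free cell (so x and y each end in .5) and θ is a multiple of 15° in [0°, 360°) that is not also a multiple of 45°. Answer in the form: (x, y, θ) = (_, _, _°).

(x, y, θ) = (4.5, 3.5, 120°)

Enumerate (i+0.5, j+0.5, θ) over the 22 free cells and 16 admissible headings. For each, cast all 7 beams and compare to the given ranges.
  (5.5, 4.5, 15°): beam 1 = 4.0415 ≠ 1.5529 ✗
  (3.5, 2.5, 60°): beam 2 = 2.8868 ≠ 1.7321 ✗
  (2.5, 5.5, 75°): beam 1 = 1.7321 ≠ 1.5529 ✗
  …
  (4.5, 3.5, 120°): r_1=1.5529, r_2=1.7321, r_3=1.9319, r_4=2.8868, r_5=0.5176, r_6=0.5774, r_7=2.5882 — all match ✓
Unique over the lattice → pose = (4.5, 3.5, 120°).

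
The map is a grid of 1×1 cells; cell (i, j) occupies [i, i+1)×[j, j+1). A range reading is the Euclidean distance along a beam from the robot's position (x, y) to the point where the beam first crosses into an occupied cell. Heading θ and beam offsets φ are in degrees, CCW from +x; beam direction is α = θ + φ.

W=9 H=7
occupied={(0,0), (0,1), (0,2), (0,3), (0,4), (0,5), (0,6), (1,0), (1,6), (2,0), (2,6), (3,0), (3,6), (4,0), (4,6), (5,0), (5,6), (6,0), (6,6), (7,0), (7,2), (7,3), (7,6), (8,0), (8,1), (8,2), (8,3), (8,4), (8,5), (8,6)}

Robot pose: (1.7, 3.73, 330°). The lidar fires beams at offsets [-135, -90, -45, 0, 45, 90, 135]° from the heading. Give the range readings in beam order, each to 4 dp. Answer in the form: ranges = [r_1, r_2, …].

beam 1: φ=-135°, α=195°
  dir = (cos 195°, sin 195°) = (-0.9659, -0.2588); from cell (1,3)
  next x-line at t=0.7247, next y-line at t=2.8205; Δt_x=1.0353, Δt_y=3.8637
    x: enter (0,3) at t=0.7247 ← occupied
  → r_1 = 0.7247
beam 2: φ=-90°, α=240°
  dir = (cos 240°, sin 240°) = (-0.5000, -0.8660); from cell (1,3)
  next x-line at t=1.4000, next y-line at t=0.8429; Δt_x=2.0000, Δt_y=1.1547
    y: enter (1,2) at t=0.8429
    x: enter (0,2) at t=1.4000 ← occupied
  → r_2 = 1.4000
beam 3: φ=-45°, α=285°
  dir = (cos 285°, sin 285°) = (0.2588, -0.9659); from cell (1,3)
  next x-line at t=1.1591, next y-line at t=0.7558; Δt_x=3.8637, Δt_y=1.0353
    y: enter (1,2) at t=0.7558
    x: enter (2,2) at t=1.1591
    y: enter (2,1) at t=1.7910
    y: enter (2,0) at t=2.8263 ← occupied
  → r_3 = 2.8263
beam 4: φ=0°, α=330°
  dir = (cos 330°, sin 330°) = (0.8660, -0.5000); from cell (1,3)
  next x-line at t=0.3464, next y-line at t=1.4600; Δt_x=1.1547, Δt_y=2.0000
    x: enter (2,3) at t=0.3464
    y: enter (2,2) at t=1.4600
    x: enter (3,2) at t=1.5011
    x: enter (4,2) at t=2.6558
    y: enter (4,1) at t=3.4600
    x: enter (5,1) at t=3.8105
    x: enter (6,1) at t=4.9652
    y: enter (6,0) at t=5.4600 ← occupied
  → r_4 = 5.4600
beam 5: φ=45°, α=15°
  dir = (cos 15°, sin 15°) = (0.9659, 0.2588); from cell (1,3)
  next x-line at t=0.3106, next y-line at t=1.0432; Δt_x=1.0353, Δt_y=3.8637
    x: enter (2,3) at t=0.3106
    y: enter (2,4) at t=1.0432
    x: enter (3,4) at t=1.3459
    x: enter (4,4) at t=2.3811
    x: enter (5,4) at t=3.4164
    x: enter (6,4) at t=4.4517
    y: enter (6,5) at t=4.9069
    x: enter (7,5) at t=5.4870
    x: enter (8,5) at t=6.5222 ← occupied
  → r_5 = 6.5222
beam 6: φ=90°, α=60°
  dir = (cos 60°, sin 60°) = (0.5000, 0.8660); from cell (1,3)
  next x-line at t=0.6000, next y-line at t=0.3118; Δt_x=2.0000, Δt_y=1.1547
    y: enter (1,4) at t=0.3118
    x: enter (2,4) at t=0.6000
    y: enter (2,5) at t=1.4665
    x: enter (3,5) at t=2.6000
    y: enter (3,6) at t=2.6212 ← occupied
  → r_6 = 2.6212
beam 7: φ=135°, α=105°
  dir = (cos 105°, sin 105°) = (-0.2588, 0.9659); from cell (1,3)
  next x-line at t=2.7046, next y-line at t=0.2795; Δt_x=3.8637, Δt_y=1.0353
    y: enter (1,4) at t=0.2795
    y: enter (1,5) at t=1.3148
    y: enter (1,6) at t=2.3501 ← occupied
  → r_7 = 2.3501

ranges = [0.7247, 1.4000, 2.8263, 5.4600, 6.5222, 2.6212, 2.3501]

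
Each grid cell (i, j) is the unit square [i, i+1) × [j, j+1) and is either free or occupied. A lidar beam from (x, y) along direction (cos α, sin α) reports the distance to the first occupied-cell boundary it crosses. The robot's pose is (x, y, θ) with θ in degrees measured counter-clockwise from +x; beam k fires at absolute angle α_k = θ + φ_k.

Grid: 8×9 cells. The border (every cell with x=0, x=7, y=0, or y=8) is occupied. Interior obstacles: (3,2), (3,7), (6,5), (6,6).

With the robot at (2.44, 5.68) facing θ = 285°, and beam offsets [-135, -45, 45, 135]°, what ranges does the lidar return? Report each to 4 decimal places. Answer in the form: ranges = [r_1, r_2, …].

ranges = [1.6628, 2.8800, 5.2654, 1.5242]

beam 1: φ=-135°, α=150°
  dir = (cos 150°, sin 150°) = (-0.8660, 0.5000); from cell (2,5)
  next x-line at t=0.5081, next y-line at t=0.6400; Δt_x=1.1547, Δt_y=2.0000
    x: enter (1,5) at t=0.5081
    y: enter (1,6) at t=0.6400
    x: enter (0,6) at t=1.6628 ← occupied
  → r_1 = 1.6628
beam 2: φ=-45°, α=240°
  dir = (cos 240°, sin 240°) = (-0.5000, -0.8660); from cell (2,5)
  next x-line at t=0.8800, next y-line at t=0.7852; Δt_x=2.0000, Δt_y=1.1547
    y: enter (2,4) at t=0.7852
    x: enter (1,4) at t=0.8800
    y: enter (1,3) at t=1.9399
    x: enter (0,3) at t=2.8800 ← occupied
  → r_2 = 2.8800
beam 3: φ=45°, α=330°
  dir = (cos 330°, sin 330°) = (0.8660, -0.5000); from cell (2,5)
  next x-line at t=0.6466, next y-line at t=1.3600; Δt_x=1.1547, Δt_y=2.0000
    x: enter (3,5) at t=0.6466
    y: enter (3,4) at t=1.3600
    x: enter (4,4) at t=1.8013
    x: enter (5,4) at t=2.9560
    y: enter (5,3) at t=3.3600
    x: enter (6,3) at t=4.1107
    x: enter (7,3) at t=5.2654 ← occupied
  → r_3 = 5.2654
beam 4: φ=135°, α=60°
  dir = (cos 60°, sin 60°) = (0.5000, 0.8660); from cell (2,5)
  next x-line at t=1.1200, next y-line at t=0.3695; Δt_x=2.0000, Δt_y=1.1547
    y: enter (2,6) at t=0.3695
    x: enter (3,6) at t=1.1200
    y: enter (3,7) at t=1.5242 ← occupied
  → r_4 = 1.5242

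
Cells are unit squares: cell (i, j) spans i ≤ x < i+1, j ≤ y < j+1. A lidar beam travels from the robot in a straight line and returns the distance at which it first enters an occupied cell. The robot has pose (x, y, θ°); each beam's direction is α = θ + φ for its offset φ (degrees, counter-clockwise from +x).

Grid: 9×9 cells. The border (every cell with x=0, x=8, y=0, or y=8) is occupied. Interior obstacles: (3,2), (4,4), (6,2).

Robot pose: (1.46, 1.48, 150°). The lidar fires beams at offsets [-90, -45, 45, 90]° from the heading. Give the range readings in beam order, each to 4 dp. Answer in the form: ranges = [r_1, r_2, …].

beam 1: φ=-90°, α=60°
  dir = (cos 60°, sin 60°) = (0.5000, 0.8660); from cell (1,1)
  next x-line at t=1.0800, next y-line at t=0.6004; Δt_x=2.0000, Δt_y=1.1547
    y: enter (1,2) at t=0.6004
    x: enter (2,2) at t=1.0800
    y: enter (2,3) at t=1.7551
    y: enter (2,4) at t=2.9098
    x: enter (3,4) at t=3.0800
    y: enter (3,5) at t=4.0645
    x: enter (4,5) at t=5.0800
    y: enter (4,6) at t=5.2192
    y: enter (4,7) at t=6.3739
    x: enter (5,7) at t=7.0800
    y: enter (5,8) at t=7.5286 ← occupied
  → r_1 = 7.5286
beam 2: φ=-45°, α=105°
  dir = (cos 105°, sin 105°) = (-0.2588, 0.9659); from cell (1,1)
  next x-line at t=1.7773, next y-line at t=0.5383; Δt_x=3.8637, Δt_y=1.0353
    y: enter (1,2) at t=0.5383
    y: enter (1,3) at t=1.5736
    x: enter (0,3) at t=1.7773 ← occupied
  → r_2 = 1.7773
beam 3: φ=45°, α=195°
  dir = (cos 195°, sin 195°) = (-0.9659, -0.2588); from cell (1,1)
  next x-line at t=0.4762, next y-line at t=1.8546; Δt_x=1.0353, Δt_y=3.8637
    x: enter (0,1) at t=0.4762 ← occupied
  → r_3 = 0.4762
beam 4: φ=90°, α=240°
  dir = (cos 240°, sin 240°) = (-0.5000, -0.8660); from cell (1,1)
  next x-line at t=0.9200, next y-line at t=0.5543; Δt_x=2.0000, Δt_y=1.1547
    y: enter (1,0) at t=0.5543 ← occupied
  → r_4 = 0.5543

ranges = [7.5286, 1.7773, 0.4762, 0.5543]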